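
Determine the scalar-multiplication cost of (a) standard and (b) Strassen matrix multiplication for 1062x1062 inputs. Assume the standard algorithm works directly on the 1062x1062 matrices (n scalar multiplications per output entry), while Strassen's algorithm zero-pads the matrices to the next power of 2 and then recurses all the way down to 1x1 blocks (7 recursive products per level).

Matrix multiplication for 1062x1062 matrices:

Strassen's algorithm requires power-of-2 dimensions. Pad 1062x1062 to 2048x2048 (next power of 2).

Standard algorithm: 1062^3 = 1197770328 multiplications
Strassen's algorithm: 7^(log2(2048)) = 7^11 = 1977326743 multiplications
Difference: 1197770328 - 1977326743 = -779556415 (Strassen uses MORE here due to padding overhead — for small or just-over-power-of-2 n, padding can outweigh the per-level savings)

Standard: 1197770328 multiplications (1062^3). Strassen: 1977326743 multiplications (7^11, after padding to 2048x2048). Strassen reduces 8 recursive multiplications to 7 at each level.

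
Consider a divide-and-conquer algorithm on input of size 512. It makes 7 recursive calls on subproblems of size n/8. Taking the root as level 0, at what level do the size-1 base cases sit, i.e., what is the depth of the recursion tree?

For divide and conquer with division factor 8:

Problem sizes at each level:
Level 0: 512
Level 1: 64
Level 2: 8
Level 3: 1

The root is level 0 and the size-1 base case is level 3 (the tree spans levels 0 through 3, i.e. 4 levels counting the root), so the depth is the number of divisions: log_8(512) = 3

The recursion tree depth is log_8(512) = 3. At each level, the problem size is divided by 8, so it takes 3 divisions to reduce to a base case of size 1. The algorithm makes 7 recursive calls at each level.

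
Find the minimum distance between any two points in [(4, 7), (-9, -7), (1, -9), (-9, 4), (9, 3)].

Computing all pairwise distances among 5 points:

d((4, 7), (-9, -7)) = 19.105
d((4, 7), (1, -9)) = 16.2788
d((4, 7), (-9, 4)) = 13.3417
d((4, 7), (9, 3)) = 6.4031 <-- minimum
d((-9, -7), (1, -9)) = 10.198
d((-9, -7), (-9, 4)) = 11.0
d((-9, -7), (9, 3)) = 20.5913
d((1, -9), (-9, 4)) = 16.4012
d((1, -9), (9, 3)) = 14.4222
d((-9, 4), (9, 3)) = 18.0278

Closest pair: (4, 7) and (9, 3) with distance 6.4031

The closest pair is (4, 7) and (9, 3) with Euclidean distance 6.4031. For 5 points, brute-force pairwise comparison is shown above. For large n, the divide-and-conquer algorithm (sort by x, recurse on halves, check the dividing strip) achieves O(n log n).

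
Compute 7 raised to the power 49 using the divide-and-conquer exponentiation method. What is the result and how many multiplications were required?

Computing 7^49 by squaring (build up from 7^1; each line after the first costs one multiplication):

7^1 = 7
7^2 = (7^1)^2 = 7^2 = 49
7^3 = 7 * 7^2 = 7 * 49 = 343
7^6 = (7^3)^2 = 343^2 = 117649
7^12 = (7^6)^2 = 117649^2 = 13841287201
7^24 = (7^12)^2 = 13841287201^2 = 191581231380566414401
7^48 = (7^24)^2 = 191581231380566414401^2 = 36703368217294125441230211032033660188801
7^49 = 7 * 7^48 = 7 * 36703368217294125441230211032033660188801 = 256923577521058878088611477224235621321607

Result: 256923577521058878088611477224235621321607
Multiplications needed: 7 (7 lines after 7^1)

7^49 = 256923577521058878088611477224235621321607. Using exponentiation by squaring, this requires 7 multiplications. The key idea: if the exponent is even, square the half-power; if odd, multiply by the base once.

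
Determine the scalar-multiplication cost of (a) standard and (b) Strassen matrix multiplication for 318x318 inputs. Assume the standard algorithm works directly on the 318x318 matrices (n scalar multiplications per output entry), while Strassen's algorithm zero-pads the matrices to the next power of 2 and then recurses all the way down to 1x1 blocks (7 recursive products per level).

Matrix multiplication for 318x318 matrices:

Strassen's algorithm requires power-of-2 dimensions. Pad 318x318 to 512x512 (next power of 2).

Standard algorithm: 318^3 = 32157432 multiplications
Strassen's algorithm: 7^(log2(512)) = 7^9 = 40353607 multiplications
Difference: 32157432 - 40353607 = -8196175 (Strassen uses MORE here due to padding overhead — for small or just-over-power-of-2 n, padding can outweigh the per-level savings)

Standard: 32157432 multiplications (318^3). Strassen: 40353607 multiplications (7^9, after padding to 512x512). Strassen reduces 8 recursive multiplications to 7 at each level.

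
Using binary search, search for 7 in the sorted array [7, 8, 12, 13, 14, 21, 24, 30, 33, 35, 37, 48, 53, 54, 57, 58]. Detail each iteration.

Binary search for 7 in [7, 8, 12, 13, 14, 21, 24, 30, 33, 35, 37, 48, 53, 54, 57, 58]:

lo=0, hi=15, mid=7, arr[mid]=30 -> 30 > 7, search left half
lo=0, hi=6, mid=3, arr[mid]=13 -> 13 > 7, search left half
lo=0, hi=2, mid=1, arr[mid]=8 -> 8 > 7, search left half
lo=0, hi=0, mid=0, arr[mid]=7 -> Found target at index 0!

Binary search finds 7 at index 0 after 4 comparisons. The search repeatedly halves the search space by comparing with the middle element.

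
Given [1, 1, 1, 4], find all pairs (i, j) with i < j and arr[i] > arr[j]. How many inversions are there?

Finding inversions in [1, 1, 1, 4]:


Total inversions: 0

The array has 0 inversions. It is already sorted.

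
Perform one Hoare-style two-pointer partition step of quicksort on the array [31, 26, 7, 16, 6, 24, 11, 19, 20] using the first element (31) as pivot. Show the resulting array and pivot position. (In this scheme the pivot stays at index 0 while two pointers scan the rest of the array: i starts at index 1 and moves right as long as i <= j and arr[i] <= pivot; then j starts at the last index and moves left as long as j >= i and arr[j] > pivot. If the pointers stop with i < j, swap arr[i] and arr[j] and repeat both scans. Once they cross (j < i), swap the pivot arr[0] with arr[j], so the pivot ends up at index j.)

Hoare-style two-pointer partition with pivot = 31:

Initial array: [31, 26, 7, 16, 6, 24, 11, 19, 20]

Pointers start at i = 1, j = 8.
i ends at 9, j ends at 8: the pointers have crossed (j < i), so scanning stops.

Swap pivot arr[0] with arr[8] to place pivot at position 8: [20, 26, 7, 16, 6, 24, 11, 19, 31]
Pivot position: 8

After partitioning with pivot 31, the array becomes [20, 26, 7, 16, 6, 24, 11, 19, 31]. The pivot is placed at index 8. All elements to the left of the pivot are <= 31, and all elements to the right are > 31.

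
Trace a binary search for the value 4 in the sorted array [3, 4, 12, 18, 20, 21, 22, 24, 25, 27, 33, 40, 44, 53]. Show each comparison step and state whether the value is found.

Binary search for 4 in [3, 4, 12, 18, 20, 21, 22, 24, 25, 27, 33, 40, 44, 53]:

lo=0, hi=13, mid=6, arr[mid]=22 -> 22 > 4, search left half
lo=0, hi=5, mid=2, arr[mid]=12 -> 12 > 4, search left half
lo=0, hi=1, mid=0, arr[mid]=3 -> 3 < 4, search right half
lo=1, hi=1, mid=1, arr[mid]=4 -> Found target at index 1!

Binary search finds 4 at index 1 after 4 comparisons. The search repeatedly halves the search space by comparing with the middle element.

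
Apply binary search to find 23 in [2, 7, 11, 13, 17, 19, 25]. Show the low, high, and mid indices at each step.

Binary search for 23 in [2, 7, 11, 13, 17, 19, 25]:

lo=0, hi=6, mid=3, arr[mid]=13 -> 13 < 23, search right half
lo=4, hi=6, mid=5, arr[mid]=19 -> 19 < 23, search right half
lo=6, hi=6, mid=6, arr[mid]=25 -> 25 > 23, search left half
lo=6 > hi=5, target 23 not found

Binary search determines that 23 is not in the array after 3 comparisons. The search space was exhausted without finding the target.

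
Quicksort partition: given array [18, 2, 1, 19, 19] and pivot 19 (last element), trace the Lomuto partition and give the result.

Lomuto partition with pivot = 19:

Initial array: [18, 2, 1, 19, 19]

arr[0]=18 <= 19: swap with position 0, array becomes [18, 2, 1, 19, 19]
arr[1]=2 <= 19: swap with position 1, array becomes [18, 2, 1, 19, 19]
arr[2]=1 <= 19: swap with position 2, array becomes [18, 2, 1, 19, 19]
arr[3]=19 <= 19: swap with position 3, array becomes [18, 2, 1, 19, 19]

Place pivot at position 4: [18, 2, 1, 19, 19]
Pivot position: 4

After partitioning with pivot 19, the array becomes [18, 2, 1, 19, 19]. The pivot is placed at index 4. All elements to the left of the pivot are <= 19, and all elements to the right are > 19.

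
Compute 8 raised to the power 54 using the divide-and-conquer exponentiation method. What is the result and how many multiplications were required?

Computing 8^54 by squaring (build up from 8^1; each line after the first costs one multiplication):

8^1 = 8
8^2 = (8^1)^2 = 8^2 = 64
8^3 = 8 * 8^2 = 8 * 64 = 512
8^6 = (8^3)^2 = 512^2 = 262144
8^12 = (8^6)^2 = 262144^2 = 68719476736
8^13 = 8 * 8^12 = 8 * 68719476736 = 549755813888
8^26 = (8^13)^2 = 549755813888^2 = 302231454903657293676544
8^27 = 8 * 8^26 = 8 * 302231454903657293676544 = 2417851639229258349412352
8^54 = (8^27)^2 = 2417851639229258349412352^2 = 5846006549323611672814739330865132078623730171904

Result: 5846006549323611672814739330865132078623730171904
Multiplications needed: 8 (8 lines after 8^1)

8^54 = 5846006549323611672814739330865132078623730171904. Using exponentiation by squaring, this requires 8 multiplications. The key idea: if the exponent is even, square the half-power; if odd, multiply by the base once.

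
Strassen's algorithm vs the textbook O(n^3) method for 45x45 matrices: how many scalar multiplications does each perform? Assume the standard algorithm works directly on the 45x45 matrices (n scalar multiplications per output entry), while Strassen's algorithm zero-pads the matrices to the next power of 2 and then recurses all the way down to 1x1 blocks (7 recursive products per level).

Matrix multiplication for 45x45 matrices:

Strassen's algorithm requires power-of-2 dimensions. Pad 45x45 to 64x64 (next power of 2).

Standard algorithm: 45^3 = 91125 multiplications
Strassen's algorithm: 7^(log2(64)) = 7^6 = 117649 multiplications
Difference: 91125 - 117649 = -26524 (Strassen uses MORE here due to padding overhead — for small or just-over-power-of-2 n, padding can outweigh the per-level savings)

Standard: 91125 multiplications (45^3). Strassen: 117649 multiplications (7^6, after padding to 64x64). Strassen reduces 8 recursive multiplications to 7 at each level.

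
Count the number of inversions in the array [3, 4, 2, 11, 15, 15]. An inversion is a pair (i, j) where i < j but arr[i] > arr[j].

Finding inversions in [3, 4, 2, 11, 15, 15]:

(0, 2): arr[0]=3 > arr[2]=2
(1, 2): arr[1]=4 > arr[2]=2

Total inversions: 2

The array has 2 inversion(s): (0,2), (1,2). Each pair (i,j) satisfies i < j and arr[i] > arr[j].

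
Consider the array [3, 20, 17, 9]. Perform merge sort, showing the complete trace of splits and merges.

Merge sort trace:

Split: [3, 20, 17, 9] -> [3, 20] and [17, 9]
  Split: [3, 20] -> [3] and [20]
  Merge: [3] + [20] -> [3, 20]
  Split: [17, 9] -> [17] and [9]
  Merge: [17] + [9] -> [9, 17]
Merge: [3, 20] + [9, 17] -> [3, 9, 17, 20]

Final sorted array: [3, 9, 17, 20]

The merge sort proceeds by recursively splitting the array and merging sorted halves.
After all merges, the sorted array is [3, 9, 17, 20].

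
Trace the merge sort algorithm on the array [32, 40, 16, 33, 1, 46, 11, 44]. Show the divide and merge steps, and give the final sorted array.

Merge sort trace:

Split: [32, 40, 16, 33, 1, 46, 11, 44] -> [32, 40, 16, 33] and [1, 46, 11, 44]
  Split: [32, 40, 16, 33] -> [32, 40] and [16, 33]
    Split: [32, 40] -> [32] and [40]
    Merge: [32] + [40] -> [32, 40]
    Split: [16, 33] -> [16] and [33]
    Merge: [16] + [33] -> [16, 33]
  Merge: [32, 40] + [16, 33] -> [16, 32, 33, 40]
  Split: [1, 46, 11, 44] -> [1, 46] and [11, 44]
    Split: [1, 46] -> [1] and [46]
    Merge: [1] + [46] -> [1, 46]
    Split: [11, 44] -> [11] and [44]
    Merge: [11] + [44] -> [11, 44]
  Merge: [1, 46] + [11, 44] -> [1, 11, 44, 46]
Merge: [16, 32, 33, 40] + [1, 11, 44, 46] -> [1, 11, 16, 32, 33, 40, 44, 46]

Final sorted array: [1, 11, 16, 32, 33, 40, 44, 46]

The merge sort proceeds by recursively splitting the array and merging sorted halves.
After all merges, the sorted array is [1, 11, 16, 32, 33, 40, 44, 46].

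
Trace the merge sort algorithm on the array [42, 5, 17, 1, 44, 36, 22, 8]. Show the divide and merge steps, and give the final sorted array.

Merge sort trace:

Split: [42, 5, 17, 1, 44, 36, 22, 8] -> [42, 5, 17, 1] and [44, 36, 22, 8]
  Split: [42, 5, 17, 1] -> [42, 5] and [17, 1]
    Split: [42, 5] -> [42] and [5]
    Merge: [42] + [5] -> [5, 42]
    Split: [17, 1] -> [17] and [1]
    Merge: [17] + [1] -> [1, 17]
  Merge: [5, 42] + [1, 17] -> [1, 5, 17, 42]
  Split: [44, 36, 22, 8] -> [44, 36] and [22, 8]
    Split: [44, 36] -> [44] and [36]
    Merge: [44] + [36] -> [36, 44]
    Split: [22, 8] -> [22] and [8]
    Merge: [22] + [8] -> [8, 22]
  Merge: [36, 44] + [8, 22] -> [8, 22, 36, 44]
Merge: [1, 5, 17, 42] + [8, 22, 36, 44] -> [1, 5, 8, 17, 22, 36, 42, 44]

Final sorted array: [1, 5, 8, 17, 22, 36, 42, 44]

The merge sort proceeds by recursively splitting the array and merging sorted halves.
After all merges, the sorted array is [1, 5, 8, 17, 22, 36, 42, 44].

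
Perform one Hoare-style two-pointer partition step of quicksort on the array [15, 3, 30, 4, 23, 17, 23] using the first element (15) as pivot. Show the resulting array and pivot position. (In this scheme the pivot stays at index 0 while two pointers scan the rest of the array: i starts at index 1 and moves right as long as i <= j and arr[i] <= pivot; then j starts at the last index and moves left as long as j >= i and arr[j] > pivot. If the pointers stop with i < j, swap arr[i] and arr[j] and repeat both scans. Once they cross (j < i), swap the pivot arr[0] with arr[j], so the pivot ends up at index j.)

Hoare-style two-pointer partition with pivot = 15:

Initial array: [15, 3, 30, 4, 23, 17, 23]

Pointers start at i = 1, j = 6.
i stops at index 2 (arr[2]=30 > 15), j stops at index 3 (arr[3]=4 <= 15): swap arr[2] and arr[3], array becomes [15, 3, 4, 30, 23, 17, 23]
i ends at 3, j ends at 2: the pointers have crossed (j < i), so scanning stops.

Swap pivot arr[0] with arr[2] to place pivot at position 2: [4, 3, 15, 30, 23, 17, 23]
Pivot position: 2

After partitioning with pivot 15, the array becomes [4, 3, 15, 30, 23, 17, 23]. The pivot is placed at index 2. All elements to the left of the pivot are <= 15, and all elements to the right are > 15.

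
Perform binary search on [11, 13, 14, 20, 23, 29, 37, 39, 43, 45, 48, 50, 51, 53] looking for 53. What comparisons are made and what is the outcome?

Binary search for 53 in [11, 13, 14, 20, 23, 29, 37, 39, 43, 45, 48, 50, 51, 53]:

lo=0, hi=13, mid=6, arr[mid]=37 -> 37 < 53, search right half
lo=7, hi=13, mid=10, arr[mid]=48 -> 48 < 53, search right half
lo=11, hi=13, mid=12, arr[mid]=51 -> 51 < 53, search right half
lo=13, hi=13, mid=13, arr[mid]=53 -> Found target at index 13!

Binary search finds 53 at index 13 after 4 comparisons. The search repeatedly halves the search space by comparing with the middle element.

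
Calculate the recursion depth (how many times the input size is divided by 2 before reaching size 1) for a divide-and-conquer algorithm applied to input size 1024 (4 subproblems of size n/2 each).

For divide and conquer with division factor 2:

Problem sizes at each level:
Level 0: 1024
Level 1: 512
Level 2: 256
Level 3: 128
Level 4: 64
Level 5: 32
Level 6: 16
Level 7: 8
Level 8: 4
Level 9: 2
Level 10: 1

The root is level 0 and the size-1 base case is level 10 (the tree spans levels 0 through 10, i.e. 11 levels counting the root), so the depth is the number of divisions: log_2(1024) = 10

The recursion tree depth is log_2(1024) = 10. At each level, the problem size is divided by 2, so it takes 10 divisions to reduce to a base case of size 1. The algorithm makes 4 recursive calls at each level.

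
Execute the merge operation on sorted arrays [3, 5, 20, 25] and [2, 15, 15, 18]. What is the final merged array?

Merging process:

Compare 3 vs 2: take 2 from right. Merged: [2]
Compare 3 vs 15: take 3 from left. Merged: [2, 3]
Compare 5 vs 15: take 5 from left. Merged: [2, 3, 5]
Compare 20 vs 15: take 15 from right. Merged: [2, 3, 5, 15]
Compare 20 vs 15: take 15 from right. Merged: [2, 3, 5, 15, 15]
Compare 20 vs 18: take 18 from right. Merged: [2, 3, 5, 15, 15, 18]
Append remaining from left: [20, 25]. Merged: [2, 3, 5, 15, 15, 18, 20, 25]

Final merged array: [2, 3, 5, 15, 15, 18, 20, 25]
Total comparisons: 6

The merged array is [2, 3, 5, 15, 15, 18, 20, 25], requiring 6 comparisons. The merge step runs in O(n) time where n is the total number of elements.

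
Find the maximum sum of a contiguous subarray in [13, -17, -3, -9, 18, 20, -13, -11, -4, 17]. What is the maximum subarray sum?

Using Kadane's algorithm on [13, -17, -3, -9, 18, 20, -13, -11, -4, 17]:

Scanning through the array:
Position 1 (value -17): max_ending_here = -4, max_so_far = 13
Position 2 (value -3): max_ending_here = -3, max_so_far = 13
Position 3 (value -9): max_ending_here = -9, max_so_far = 13
Position 4 (value 18): max_ending_here = 18, max_so_far = 18
Position 5 (value 20): max_ending_here = 38, max_so_far = 38
Position 6 (value -13): max_ending_here = 25, max_so_far = 38
Position 7 (value -11): max_ending_here = 14, max_so_far = 38
Position 8 (value -4): max_ending_here = 10, max_so_far = 38
Position 9 (value 17): max_ending_here = 27, max_so_far = 38

Maximum subarray: [18, 20]
Maximum sum: 38

The maximum subarray is [18, 20] with sum 38. This subarray runs from index 4 to index 5.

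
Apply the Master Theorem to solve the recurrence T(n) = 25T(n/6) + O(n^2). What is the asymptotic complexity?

Master Theorem for T(n) = 25T(n/6) + O(n^2):

a = 25, b = 6, c = 2
log_b(a) = log_6(25) = 1.7965

Case 3: c = 2 > log_6(25) = 1.7965
T(n) = O(n^2) = O(n^2)

For T(n) = 25T(n/6) + O(n^2): log_6(25) = 1.7965. This is Case 3 of the Master Theorem (c > log_b(a), work dominated by root), giving O(n^2).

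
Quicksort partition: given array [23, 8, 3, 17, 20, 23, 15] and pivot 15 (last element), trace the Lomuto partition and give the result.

Lomuto partition with pivot = 15:

Initial array: [23, 8, 3, 17, 20, 23, 15]

arr[0]=23 > 15: no swap
arr[1]=8 <= 15: swap with position 0, array becomes [8, 23, 3, 17, 20, 23, 15]
arr[2]=3 <= 15: swap with position 1, array becomes [8, 3, 23, 17, 20, 23, 15]
arr[3]=17 > 15: no swap
arr[4]=20 > 15: no swap
arr[5]=23 > 15: no swap

Place pivot at position 2: [8, 3, 15, 17, 20, 23, 23]
Pivot position: 2

After partitioning with pivot 15, the array becomes [8, 3, 15, 17, 20, 23, 23]. The pivot is placed at index 2. All elements to the left of the pivot are <= 15, and all elements to the right are > 15.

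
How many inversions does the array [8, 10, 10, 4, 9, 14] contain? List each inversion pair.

Finding inversions in [8, 10, 10, 4, 9, 14]:

(0, 3): arr[0]=8 > arr[3]=4
(1, 3): arr[1]=10 > arr[3]=4
(1, 4): arr[1]=10 > arr[4]=9
(2, 3): arr[2]=10 > arr[3]=4
(2, 4): arr[2]=10 > arr[4]=9

Total inversions: 5

The array has 5 inversion(s): (0,3), (1,3), (1,4), (2,3), (2,4). Each pair (i,j) satisfies i < j and arr[i] > arr[j].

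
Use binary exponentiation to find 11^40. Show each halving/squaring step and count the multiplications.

Computing 11^40 by squaring (build up from 11^1; each line after the first costs one multiplication):

11^1 = 11
11^2 = (11^1)^2 = 11^2 = 121
11^4 = (11^2)^2 = 121^2 = 14641
11^5 = 11 * 11^4 = 11 * 14641 = 161051
11^10 = (11^5)^2 = 161051^2 = 25937424601
11^20 = (11^10)^2 = 25937424601^2 = 672749994932560009201
11^40 = (11^20)^2 = 672749994932560009201^2 = 452592555681759518058893560348969204658401

Result: 452592555681759518058893560348969204658401
Multiplications needed: 6 (6 lines after 11^1)

11^40 = 452592555681759518058893560348969204658401. Using exponentiation by squaring, this requires 6 multiplications. The key idea: if the exponent is even, square the half-power; if odd, multiply by the base once.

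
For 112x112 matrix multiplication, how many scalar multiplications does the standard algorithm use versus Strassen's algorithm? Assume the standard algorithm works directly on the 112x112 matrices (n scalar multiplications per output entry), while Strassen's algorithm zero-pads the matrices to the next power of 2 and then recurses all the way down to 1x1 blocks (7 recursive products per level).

Matrix multiplication for 112x112 matrices:

Strassen's algorithm requires power-of-2 dimensions. Pad 112x112 to 128x128 (next power of 2).

Standard algorithm: 112^3 = 1404928 multiplications
Strassen's algorithm: 7^(log2(128)) = 7^7 = 823543 multiplications
Savings: 1404928 - 823543 = 581385 multiplications

Standard: 1404928 multiplications (112^3). Strassen: 823543 multiplications (7^7, after padding to 128x128). Strassen reduces 8 recursive multiplications to 7 at each level.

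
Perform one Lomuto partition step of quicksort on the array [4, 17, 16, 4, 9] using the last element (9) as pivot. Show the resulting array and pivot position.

Lomuto partition with pivot = 9:

Initial array: [4, 17, 16, 4, 9]

arr[0]=4 <= 9: swap with position 0, array becomes [4, 17, 16, 4, 9]
arr[1]=17 > 9: no swap
arr[2]=16 > 9: no swap
arr[3]=4 <= 9: swap with position 1, array becomes [4, 4, 16, 17, 9]

Place pivot at position 2: [4, 4, 9, 17, 16]
Pivot position: 2

After partitioning with pivot 9, the array becomes [4, 4, 9, 17, 16]. The pivot is placed at index 2. All elements to the left of the pivot are <= 9, and all elements to the right are > 9.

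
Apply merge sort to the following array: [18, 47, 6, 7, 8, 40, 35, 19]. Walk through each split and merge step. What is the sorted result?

Merge sort trace:

Split: [18, 47, 6, 7, 8, 40, 35, 19] -> [18, 47, 6, 7] and [8, 40, 35, 19]
  Split: [18, 47, 6, 7] -> [18, 47] and [6, 7]
    Split: [18, 47] -> [18] and [47]
    Merge: [18] + [47] -> [18, 47]
    Split: [6, 7] -> [6] and [7]
    Merge: [6] + [7] -> [6, 7]
  Merge: [18, 47] + [6, 7] -> [6, 7, 18, 47]
  Split: [8, 40, 35, 19] -> [8, 40] and [35, 19]
    Split: [8, 40] -> [8] and [40]
    Merge: [8] + [40] -> [8, 40]
    Split: [35, 19] -> [35] and [19]
    Merge: [35] + [19] -> [19, 35]
  Merge: [8, 40] + [19, 35] -> [8, 19, 35, 40]
Merge: [6, 7, 18, 47] + [8, 19, 35, 40] -> [6, 7, 8, 18, 19, 35, 40, 47]

Final sorted array: [6, 7, 8, 18, 19, 35, 40, 47]

The merge sort proceeds by recursively splitting the array and merging sorted halves.
After all merges, the sorted array is [6, 7, 8, 18, 19, 35, 40, 47].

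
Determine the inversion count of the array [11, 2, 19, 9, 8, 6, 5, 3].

Finding inversions in [11, 2, 19, 9, 8, 6, 5, 3]:

(0, 1): arr[0]=11 > arr[1]=2
(0, 3): arr[0]=11 > arr[3]=9
(0, 4): arr[0]=11 > arr[4]=8
(0, 5): arr[0]=11 > arr[5]=6
(0, 6): arr[0]=11 > arr[6]=5
(0, 7): arr[0]=11 > arr[7]=3
(2, 3): arr[2]=19 > arr[3]=9
(2, 4): arr[2]=19 > arr[4]=8
(2, 5): arr[2]=19 > arr[5]=6
(2, 6): arr[2]=19 > arr[6]=5
(2, 7): arr[2]=19 > arr[7]=3
(3, 4): arr[3]=9 > arr[4]=8
(3, 5): arr[3]=9 > arr[5]=6
(3, 6): arr[3]=9 > arr[6]=5
(3, 7): arr[3]=9 > arr[7]=3
(4, 5): arr[4]=8 > arr[5]=6
(4, 6): arr[4]=8 > arr[6]=5
(4, 7): arr[4]=8 > arr[7]=3
(5, 6): arr[5]=6 > arr[6]=5
(5, 7): arr[5]=6 > arr[7]=3
(6, 7): arr[6]=5 > arr[7]=3

Total inversions: 21

The array has 21 inversion(s): (0,1), (0,3), (0,4), (0,5), (0,6), (0,7), (2,3), (2,4), (2,5), (2,6), (2,7), (3,4), (3,5), (3,6), (3,7), (4,5), (4,6), (4,7), (5,6), (5,7), (6,7). Each pair (i,j) satisfies i < j and arr[i] > arr[j].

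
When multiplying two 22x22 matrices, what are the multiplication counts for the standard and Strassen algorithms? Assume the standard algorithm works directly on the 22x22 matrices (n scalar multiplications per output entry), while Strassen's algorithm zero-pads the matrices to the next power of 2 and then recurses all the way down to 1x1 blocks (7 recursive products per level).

Matrix multiplication for 22x22 matrices:

Strassen's algorithm requires power-of-2 dimensions. Pad 22x22 to 32x32 (next power of 2).

Standard algorithm: 22^3 = 10648 multiplications
Strassen's algorithm: 7^(log2(32)) = 7^5 = 16807 multiplications
Difference: 10648 - 16807 = -6159 (Strassen uses MORE here due to padding overhead — for small or just-over-power-of-2 n, padding can outweigh the per-level savings)

Standard: 10648 multiplications (22^3). Strassen: 16807 multiplications (7^5, after padding to 32x32). Strassen reduces 8 recursive multiplications to 7 at each level.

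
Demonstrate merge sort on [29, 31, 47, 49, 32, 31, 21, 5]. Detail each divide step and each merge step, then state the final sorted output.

Merge sort trace:

Split: [29, 31, 47, 49, 32, 31, 21, 5] -> [29, 31, 47, 49] and [32, 31, 21, 5]
  Split: [29, 31, 47, 49] -> [29, 31] and [47, 49]
    Split: [29, 31] -> [29] and [31]
    Merge: [29] + [31] -> [29, 31]
    Split: [47, 49] -> [47] and [49]
    Merge: [47] + [49] -> [47, 49]
  Merge: [29, 31] + [47, 49] -> [29, 31, 47, 49]
  Split: [32, 31, 21, 5] -> [32, 31] and [21, 5]
    Split: [32, 31] -> [32] and [31]
    Merge: [32] + [31] -> [31, 32]
    Split: [21, 5] -> [21] and [5]
    Merge: [21] + [5] -> [5, 21]
  Merge: [31, 32] + [5, 21] -> [5, 21, 31, 32]
Merge: [29, 31, 47, 49] + [5, 21, 31, 32] -> [5, 21, 29, 31, 31, 32, 47, 49]

Final sorted array: [5, 21, 29, 31, 31, 32, 47, 49]

The merge sort proceeds by recursively splitting the array and merging sorted halves.
After all merges, the sorted array is [5, 21, 29, 31, 31, 32, 47, 49].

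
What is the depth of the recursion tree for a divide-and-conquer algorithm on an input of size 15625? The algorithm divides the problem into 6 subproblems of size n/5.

For divide and conquer with division factor 5:

Problem sizes at each level:
Level 0: 15625
Level 1: 3125
Level 2: 625
Level 3: 125
Level 4: 25
Level 5: 5
Level 6: 1

The root is level 0 and the size-1 base case is level 6 (the tree spans levels 0 through 6, i.e. 7 levels counting the root), so the depth is the number of divisions: log_5(15625) = 6

The recursion tree depth is log_5(15625) = 6. At each level, the problem size is divided by 5, so it takes 6 divisions to reduce to a base case of size 1. The algorithm makes 6 recursive calls at each level.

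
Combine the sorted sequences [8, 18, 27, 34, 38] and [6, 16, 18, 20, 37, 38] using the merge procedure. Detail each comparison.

Merging process:

Compare 8 vs 6: take 6 from right. Merged: [6]
Compare 8 vs 16: take 8 from left. Merged: [6, 8]
Compare 18 vs 16: take 16 from right. Merged: [6, 8, 16]
Compare 18 vs 18: take 18 from left. Merged: [6, 8, 16, 18]
Compare 27 vs 18: take 18 from right. Merged: [6, 8, 16, 18, 18]
Compare 27 vs 20: take 20 from right. Merged: [6, 8, 16, 18, 18, 20]
Compare 27 vs 37: take 27 from left. Merged: [6, 8, 16, 18, 18, 20, 27]
Compare 34 vs 37: take 34 from left. Merged: [6, 8, 16, 18, 18, 20, 27, 34]
Compare 38 vs 37: take 37 from right. Merged: [6, 8, 16, 18, 18, 20, 27, 34, 37]
Compare 38 vs 38: take 38 from left. Merged: [6, 8, 16, 18, 18, 20, 27, 34, 37, 38]
Append remaining from right: [38]. Merged: [6, 8, 16, 18, 18, 20, 27, 34, 37, 38, 38]

Final merged array: [6, 8, 16, 18, 18, 20, 27, 34, 37, 38, 38]
Total comparisons: 10

The merged array is [6, 8, 16, 18, 18, 20, 27, 34, 37, 38, 38], requiring 10 comparisons. The merge step runs in O(n) time where n is the total number of elements.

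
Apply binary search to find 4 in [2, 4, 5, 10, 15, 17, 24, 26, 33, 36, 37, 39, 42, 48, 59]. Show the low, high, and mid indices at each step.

Binary search for 4 in [2, 4, 5, 10, 15, 17, 24, 26, 33, 36, 37, 39, 42, 48, 59]:

lo=0, hi=14, mid=7, arr[mid]=26 -> 26 > 4, search left half
lo=0, hi=6, mid=3, arr[mid]=10 -> 10 > 4, search left half
lo=0, hi=2, mid=1, arr[mid]=4 -> Found target at index 1!

Binary search finds 4 at index 1 after 3 comparisons. The search repeatedly halves the search space by comparing with the middle element.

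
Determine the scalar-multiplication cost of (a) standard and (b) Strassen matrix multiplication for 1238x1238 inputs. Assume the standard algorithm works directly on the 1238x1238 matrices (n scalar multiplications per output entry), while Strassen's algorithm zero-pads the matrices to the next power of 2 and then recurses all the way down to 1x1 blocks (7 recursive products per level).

Matrix multiplication for 1238x1238 matrices:

Strassen's algorithm requires power-of-2 dimensions. Pad 1238x1238 to 2048x2048 (next power of 2).

Standard algorithm: 1238^3 = 1897413272 multiplications
Strassen's algorithm: 7^(log2(2048)) = 7^11 = 1977326743 multiplications
Difference: 1897413272 - 1977326743 = -79913471 (Strassen uses MORE here due to padding overhead — for small or just-over-power-of-2 n, padding can outweigh the per-level savings)

Standard: 1897413272 multiplications (1238^3). Strassen: 1977326743 multiplications (7^11, after padding to 2048x2048). Strassen reduces 8 recursive multiplications to 7 at each level.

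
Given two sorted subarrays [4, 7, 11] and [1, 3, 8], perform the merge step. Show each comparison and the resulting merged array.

Merging process:

Compare 4 vs 1: take 1 from right. Merged: [1]
Compare 4 vs 3: take 3 from right. Merged: [1, 3]
Compare 4 vs 8: take 4 from left. Merged: [1, 3, 4]
Compare 7 vs 8: take 7 from left. Merged: [1, 3, 4, 7]
Compare 11 vs 8: take 8 from right. Merged: [1, 3, 4, 7, 8]
Append remaining from left: [11]. Merged: [1, 3, 4, 7, 8, 11]

Final merged array: [1, 3, 4, 7, 8, 11]
Total comparisons: 5

The merged array is [1, 3, 4, 7, 8, 11], requiring 5 comparisons. The merge step runs in O(n) time where n is the total number of elements.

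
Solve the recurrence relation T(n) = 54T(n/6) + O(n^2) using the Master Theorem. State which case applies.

Master Theorem for T(n) = 54T(n/6) + O(n^2):

a = 54, b = 6, c = 2
log_b(a) = log_6(54) = 2.2263

Case 1: c = 2 < log_6(54) = 2.2263
T(n) = O(n^(log_6 54))

For T(n) = 54T(n/6) + O(n^2): log_6(54) = 2.2263. This is Case 1 of the Master Theorem (c < log_b(a), work dominated by leaves), giving O(n^(log_6 54)).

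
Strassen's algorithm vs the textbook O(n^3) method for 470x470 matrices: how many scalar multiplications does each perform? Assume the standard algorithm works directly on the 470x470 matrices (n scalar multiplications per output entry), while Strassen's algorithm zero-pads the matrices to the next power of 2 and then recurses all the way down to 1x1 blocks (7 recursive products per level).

Matrix multiplication for 470x470 matrices:

Strassen's algorithm requires power-of-2 dimensions. Pad 470x470 to 512x512 (next power of 2).

Standard algorithm: 470^3 = 103823000 multiplications
Strassen's algorithm: 7^(log2(512)) = 7^9 = 40353607 multiplications
Savings: 103823000 - 40353607 = 63469393 multiplications

Standard: 103823000 multiplications (470^3). Strassen: 40353607 multiplications (7^9, after padding to 512x512). Strassen reduces 8 recursive multiplications to 7 at each level.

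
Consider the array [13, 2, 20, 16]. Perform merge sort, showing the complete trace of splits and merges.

Merge sort trace:

Split: [13, 2, 20, 16] -> [13, 2] and [20, 16]
  Split: [13, 2] -> [13] and [2]
  Merge: [13] + [2] -> [2, 13]
  Split: [20, 16] -> [20] and [16]
  Merge: [20] + [16] -> [16, 20]
Merge: [2, 13] + [16, 20] -> [2, 13, 16, 20]

Final sorted array: [2, 13, 16, 20]

The merge sort proceeds by recursively splitting the array and merging sorted halves.
After all merges, the sorted array is [2, 13, 16, 20].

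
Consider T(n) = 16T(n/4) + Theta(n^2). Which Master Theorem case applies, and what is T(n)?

Master Theorem for T(n) = 16T(n/4) + O(n^2):

a = 16, b = 4, c = 2
log_b(a) = log_4(16) = 2.0000

Case 2: c = 2 = log_4(16) = 2.0000
T(n) = O(n^2 log n) = O(n^2 log n)

For T(n) = 16T(n/4) + O(n^2): log_4(16) = 2.0000. This is Case 2 of the Master Theorem (c = log_b(a), equal work at all levels), giving O(n^2 log n).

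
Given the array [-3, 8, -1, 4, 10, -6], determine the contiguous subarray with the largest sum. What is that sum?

Using Kadane's algorithm on [-3, 8, -1, 4, 10, -6]:

Scanning through the array:
Position 1 (value 8): max_ending_here = 8, max_so_far = 8
Position 2 (value -1): max_ending_here = 7, max_so_far = 8
Position 3 (value 4): max_ending_here = 11, max_so_far = 11
Position 4 (value 10): max_ending_here = 21, max_so_far = 21
Position 5 (value -6): max_ending_here = 15, max_so_far = 21

Maximum subarray: [8, -1, 4, 10]
Maximum sum: 21

The maximum subarray is [8, -1, 4, 10] with sum 21. This subarray runs from index 1 to index 4.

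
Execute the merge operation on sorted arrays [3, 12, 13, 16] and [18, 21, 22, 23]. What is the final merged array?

Merging process:

Compare 3 vs 18: take 3 from left. Merged: [3]
Compare 12 vs 18: take 12 from left. Merged: [3, 12]
Compare 13 vs 18: take 13 from left. Merged: [3, 12, 13]
Compare 16 vs 18: take 16 from left. Merged: [3, 12, 13, 16]
Append remaining from right: [18, 21, 22, 23]. Merged: [3, 12, 13, 16, 18, 21, 22, 23]

Final merged array: [3, 12, 13, 16, 18, 21, 22, 23]
Total comparisons: 4

The merged array is [3, 12, 13, 16, 18, 21, 22, 23], requiring 4 comparisons. The merge step runs in O(n) time where n is the total number of elements.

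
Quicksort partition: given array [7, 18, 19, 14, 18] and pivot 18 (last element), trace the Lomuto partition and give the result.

Lomuto partition with pivot = 18:

Initial array: [7, 18, 19, 14, 18]

arr[0]=7 <= 18: swap with position 0, array becomes [7, 18, 19, 14, 18]
arr[1]=18 <= 18: swap with position 1, array becomes [7, 18, 19, 14, 18]
arr[2]=19 > 18: no swap
arr[3]=14 <= 18: swap with position 2, array becomes [7, 18, 14, 19, 18]

Place pivot at position 3: [7, 18, 14, 18, 19]
Pivot position: 3

After partitioning with pivot 18, the array becomes [7, 18, 14, 18, 19]. The pivot is placed at index 3. All elements to the left of the pivot are <= 18, and all elements to the right are > 18.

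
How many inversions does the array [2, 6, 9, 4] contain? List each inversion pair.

Finding inversions in [2, 6, 9, 4]:

(1, 3): arr[1]=6 > arr[3]=4
(2, 3): arr[2]=9 > arr[3]=4

Total inversions: 2

The array has 2 inversion(s): (1,3), (2,3). Each pair (i,j) satisfies i < j and arr[i] > arr[j].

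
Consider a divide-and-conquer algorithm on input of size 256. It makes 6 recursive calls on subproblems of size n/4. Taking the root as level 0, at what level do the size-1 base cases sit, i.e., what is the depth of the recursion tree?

For divide and conquer with division factor 4:

Problem sizes at each level:
Level 0: 256
Level 1: 64
Level 2: 16
Level 3: 4
Level 4: 1

The root is level 0 and the size-1 base case is level 4 (the tree spans levels 0 through 4, i.e. 5 levels counting the root), so the depth is the number of divisions: log_4(256) = 4

The recursion tree depth is log_4(256) = 4. At each level, the problem size is divided by 4, so it takes 4 divisions to reduce to a base case of size 1. The algorithm makes 6 recursive calls at each level.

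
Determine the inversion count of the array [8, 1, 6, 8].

Finding inversions in [8, 1, 6, 8]:

(0, 1): arr[0]=8 > arr[1]=1
(0, 2): arr[0]=8 > arr[2]=6

Total inversions: 2

The array has 2 inversion(s): (0,1), (0,2). Each pair (i,j) satisfies i < j and arr[i] > arr[j].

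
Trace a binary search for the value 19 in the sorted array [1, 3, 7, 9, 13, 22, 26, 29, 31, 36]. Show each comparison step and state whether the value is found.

Binary search for 19 in [1, 3, 7, 9, 13, 22, 26, 29, 31, 36]:

lo=0, hi=9, mid=4, arr[mid]=13 -> 13 < 19, search right half
lo=5, hi=9, mid=7, arr[mid]=29 -> 29 > 19, search left half
lo=5, hi=6, mid=5, arr[mid]=22 -> 22 > 19, search left half
lo=5 > hi=4, target 19 not found

Binary search determines that 19 is not in the array after 3 comparisons. The search space was exhausted without finding the target.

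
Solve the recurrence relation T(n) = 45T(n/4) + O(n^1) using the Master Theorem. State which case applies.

Master Theorem for T(n) = 45T(n/4) + O(n^1):

a = 45, b = 4, c = 1
log_b(a) = log_4(45) = 2.7459

Case 1: c = 1 < log_4(45) = 2.7459
T(n) = O(n^(log_4 45))

For T(n) = 45T(n/4) + O(n^1): log_4(45) = 2.7459. This is Case 1 of the Master Theorem (c < log_b(a), work dominated by leaves), giving O(n^(log_4 45)).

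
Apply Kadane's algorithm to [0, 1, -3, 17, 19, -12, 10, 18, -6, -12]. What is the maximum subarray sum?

Using Kadane's algorithm on [0, 1, -3, 17, 19, -12, 10, 18, -6, -12]:

Scanning through the array:
Position 1 (value 1): max_ending_here = 1, max_so_far = 1
Position 2 (value -3): max_ending_here = -2, max_so_far = 1
Position 3 (value 17): max_ending_here = 17, max_so_far = 17
Position 4 (value 19): max_ending_here = 36, max_so_far = 36
Position 5 (value -12): max_ending_here = 24, max_so_far = 36
Position 6 (value 10): max_ending_here = 34, max_so_far = 36
Position 7 (value 18): max_ending_here = 52, max_so_far = 52
Position 8 (value -6): max_ending_here = 46, max_so_far = 52
Position 9 (value -12): max_ending_here = 34, max_so_far = 52

Maximum subarray: [17, 19, -12, 10, 18]
Maximum sum: 52

The maximum subarray is [17, 19, -12, 10, 18] with sum 52. This subarray runs from index 3 to index 7.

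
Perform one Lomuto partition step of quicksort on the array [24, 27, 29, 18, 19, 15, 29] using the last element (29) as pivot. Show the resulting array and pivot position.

Lomuto partition with pivot = 29:

Initial array: [24, 27, 29, 18, 19, 15, 29]

arr[0]=24 <= 29: swap with position 0, array becomes [24, 27, 29, 18, 19, 15, 29]
arr[1]=27 <= 29: swap with position 1, array becomes [24, 27, 29, 18, 19, 15, 29]
arr[2]=29 <= 29: swap with position 2, array becomes [24, 27, 29, 18, 19, 15, 29]
arr[3]=18 <= 29: swap with position 3, array becomes [24, 27, 29, 18, 19, 15, 29]
arr[4]=19 <= 29: swap with position 4, array becomes [24, 27, 29, 18, 19, 15, 29]
arr[5]=15 <= 29: swap with position 5, array becomes [24, 27, 29, 18, 19, 15, 29]

Place pivot at position 6: [24, 27, 29, 18, 19, 15, 29]
Pivot position: 6

After partitioning with pivot 29, the array becomes [24, 27, 29, 18, 19, 15, 29]. The pivot is placed at index 6. All elements to the left of the pivot are <= 29, and all elements to the right are > 29.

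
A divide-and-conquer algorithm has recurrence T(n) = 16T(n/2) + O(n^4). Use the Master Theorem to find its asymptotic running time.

Master Theorem for T(n) = 16T(n/2) + O(n^4):

a = 16, b = 2, c = 4
log_b(a) = log_2(16) = 4.0000

Case 2: c = 4 = log_2(16) = 4.0000
T(n) = O(n^4 log n) = O(n^4 log n)

For T(n) = 16T(n/2) + O(n^4): log_2(16) = 4.0000. This is Case 2 of the Master Theorem (c = log_b(a), equal work at all levels), giving O(n^4 log n).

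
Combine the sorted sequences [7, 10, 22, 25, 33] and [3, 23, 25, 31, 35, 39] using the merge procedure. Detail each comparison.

Merging process:

Compare 7 vs 3: take 3 from right. Merged: [3]
Compare 7 vs 23: take 7 from left. Merged: [3, 7]
Compare 10 vs 23: take 10 from left. Merged: [3, 7, 10]
Compare 22 vs 23: take 22 from left. Merged: [3, 7, 10, 22]
Compare 25 vs 23: take 23 from right. Merged: [3, 7, 10, 22, 23]
Compare 25 vs 25: take 25 from left. Merged: [3, 7, 10, 22, 23, 25]
Compare 33 vs 25: take 25 from right. Merged: [3, 7, 10, 22, 23, 25, 25]
Compare 33 vs 31: take 31 from right. Merged: [3, 7, 10, 22, 23, 25, 25, 31]
Compare 33 vs 35: take 33 from left. Merged: [3, 7, 10, 22, 23, 25, 25, 31, 33]
Append remaining from right: [35, 39]. Merged: [3, 7, 10, 22, 23, 25, 25, 31, 33, 35, 39]

Final merged array: [3, 7, 10, 22, 23, 25, 25, 31, 33, 35, 39]
Total comparisons: 9

The merged array is [3, 7, 10, 22, 23, 25, 25, 31, 33, 35, 39], requiring 9 comparisons. The merge step runs in O(n) time where n is the total number of elements.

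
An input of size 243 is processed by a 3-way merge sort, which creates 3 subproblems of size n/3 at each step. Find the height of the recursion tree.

For divide and conquer with division factor 3:

Problem sizes at each level:
Level 0: 243
Level 1: 81
Level 2: 27
Level 3: 9
Level 4: 3
Level 5: 1

The root is level 0 and the size-1 base case is level 5 (the tree spans levels 0 through 5, i.e. 6 levels counting the root), so the depth is the number of divisions: log_3(243) = 5

The recursion tree depth is log_3(243) = 5. At each level, the problem size is divided by 3, so it takes 5 divisions to reduce to a base case of size 1. The algorithm makes 3 recursive calls at each level.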